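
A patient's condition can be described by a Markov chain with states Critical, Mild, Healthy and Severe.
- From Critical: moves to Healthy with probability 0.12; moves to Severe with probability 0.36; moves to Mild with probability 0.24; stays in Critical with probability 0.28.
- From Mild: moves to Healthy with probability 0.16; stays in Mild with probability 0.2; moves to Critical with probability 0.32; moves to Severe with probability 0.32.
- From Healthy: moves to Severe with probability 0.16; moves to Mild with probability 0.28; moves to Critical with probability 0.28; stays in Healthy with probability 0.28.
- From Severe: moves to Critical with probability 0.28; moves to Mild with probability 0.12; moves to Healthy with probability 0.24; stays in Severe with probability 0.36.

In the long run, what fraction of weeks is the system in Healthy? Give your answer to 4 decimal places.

Let the stationary distribution be π with π = πP and π_1 + π_2 + π_3 + π_4 = 1.
π_1 = 0.28·π_1 + 0.32·π_2 + 0.28·π_3 + 0.28·π_4
π_2 = 0.24·π_1 + 0.2·π_2 + 0.28·π_3 + 0.12·π_4
π_3 = 0.12·π_1 + 0.16·π_2 + 0.28·π_3 + 0.24·π_4
Solving with the normalization constraint gives π = (0.2881, 0.2023, 0.1971, 0.3125).
So the stationary probability of Healthy is 0.1971.

0.1971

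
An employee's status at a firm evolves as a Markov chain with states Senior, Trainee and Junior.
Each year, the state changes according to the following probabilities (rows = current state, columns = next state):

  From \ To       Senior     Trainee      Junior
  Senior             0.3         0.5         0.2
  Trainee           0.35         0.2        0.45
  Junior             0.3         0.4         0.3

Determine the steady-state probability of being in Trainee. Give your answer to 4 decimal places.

0.3598

Let the stationary distribution be π with π = πP and π_1 + π_2 + π_3 = 1.
π_1 = 0.3·π_1 + 0.35·π_2 + 0.3·π_3
π_2 = 0.5·π_1 + 0.2·π_2 + 0.4·π_3
Solving with the normalization constraint gives π = (0.3180, 0.3598, 0.3222).
So the stationary probability of Trainee is 0.3598.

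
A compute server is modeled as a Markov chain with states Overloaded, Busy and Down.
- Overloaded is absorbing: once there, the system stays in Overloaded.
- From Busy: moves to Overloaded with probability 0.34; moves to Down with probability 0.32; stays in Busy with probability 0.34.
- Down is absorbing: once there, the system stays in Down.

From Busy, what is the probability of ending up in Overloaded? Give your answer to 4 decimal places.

Let h(s) be the probability of absorption at Overloaded starting from transient state s. Then h(Overloaded) = 1 and h(Down) = 0. By first-step analysis:
h(Busy) = 0.34·1 + 0.34·h(Busy) + 0.32·0
Solving: h(Busy) = 0.5152.
Starting from Busy, the probability is 0.5152.

0.5152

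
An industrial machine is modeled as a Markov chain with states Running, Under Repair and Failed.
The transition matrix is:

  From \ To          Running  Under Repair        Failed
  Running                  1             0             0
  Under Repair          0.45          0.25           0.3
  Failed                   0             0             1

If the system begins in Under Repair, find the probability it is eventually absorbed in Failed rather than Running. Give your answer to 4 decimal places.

0.4000

Let h(s) be the probability of absorption at Failed starting from transient state s. Then h(Failed) = 1 and h(Running) = 0. By first-step analysis:
h(Under Repair) = 0.45·0 + 0.25·h(Under Repair) + 0.3·1
Solving: h(Under Repair) = 0.4000.
Starting from Under Repair, the probability is 0.4000.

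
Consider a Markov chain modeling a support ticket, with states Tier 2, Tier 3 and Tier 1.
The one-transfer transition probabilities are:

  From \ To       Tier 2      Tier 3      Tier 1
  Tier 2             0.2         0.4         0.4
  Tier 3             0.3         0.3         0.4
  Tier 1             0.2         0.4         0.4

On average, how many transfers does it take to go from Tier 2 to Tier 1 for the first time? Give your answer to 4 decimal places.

Let t(s) be the expected number of transfers to first reach Tier 1 from state s, with t(Tier 1) = 0. Conditioning on the first transfer:
t(Tier 2) = 1 + 0.2·t(Tier 2) + 0.4·t(Tier 3)
t(Tier 3) = 1 + 0.3·t(Tier 2) + 0.3·t(Tier 3)
Solving: t(Tier 2) = 2.5000, t(Tier 3) = 2.5000.
Expected transfers from Tier 2 to Tier 1: 2.5000.

2.5000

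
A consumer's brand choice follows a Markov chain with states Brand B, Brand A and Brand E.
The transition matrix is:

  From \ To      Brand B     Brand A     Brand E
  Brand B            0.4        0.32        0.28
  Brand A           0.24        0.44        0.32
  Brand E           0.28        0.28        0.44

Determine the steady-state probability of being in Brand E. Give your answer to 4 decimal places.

0.3499

Let the stationary distribution be π with π = πP and π_1 + π_2 + π_3 = 1.
π_1 = 0.4·π_1 + 0.24·π_2 + 0.28·π_3
π_2 = 0.32·π_1 + 0.44·π_2 + 0.28·π_3
Solving with the normalization constraint gives π = (0.3024, 0.3477, 0.3499).
So the stationary probability of Brand E is 0.3499.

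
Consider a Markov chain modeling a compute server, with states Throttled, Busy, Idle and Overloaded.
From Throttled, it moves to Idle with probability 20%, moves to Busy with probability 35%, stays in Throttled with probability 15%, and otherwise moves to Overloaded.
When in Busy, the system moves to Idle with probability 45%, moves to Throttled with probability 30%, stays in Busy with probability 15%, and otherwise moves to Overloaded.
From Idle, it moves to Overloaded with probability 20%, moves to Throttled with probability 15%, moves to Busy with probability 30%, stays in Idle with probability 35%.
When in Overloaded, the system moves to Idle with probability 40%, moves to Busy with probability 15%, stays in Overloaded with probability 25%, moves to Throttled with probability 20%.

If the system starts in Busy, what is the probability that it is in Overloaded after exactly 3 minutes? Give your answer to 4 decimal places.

Propagate the distribution vector 3 minutes from Busy.
After 0 minutes: (0.0000, 1.0000, 0.0000, 0.0000)
After 1 minute: (0.3000, 0.1500, 0.4500, 0.1000)
After 2 minutes: (0.1775, 0.2775, 0.3250, 0.2200)
After 3 minutes: (0.2026, 0.2343, 0.3621, 0.2010)
P(in Overloaded after 3 minutes) = 0.2010

0.2010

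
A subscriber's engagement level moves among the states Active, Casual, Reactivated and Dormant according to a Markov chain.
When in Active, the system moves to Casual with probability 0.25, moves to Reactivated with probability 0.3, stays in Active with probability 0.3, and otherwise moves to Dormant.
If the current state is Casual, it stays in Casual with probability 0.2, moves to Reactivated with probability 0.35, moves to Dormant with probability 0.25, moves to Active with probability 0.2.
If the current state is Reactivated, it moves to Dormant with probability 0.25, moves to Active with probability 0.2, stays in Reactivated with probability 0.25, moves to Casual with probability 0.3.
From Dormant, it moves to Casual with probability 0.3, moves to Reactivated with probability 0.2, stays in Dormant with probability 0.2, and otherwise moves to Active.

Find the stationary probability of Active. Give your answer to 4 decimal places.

Let the stationary distribution be π with π = πP and π_1 + π_2 + π_3 + π_4 = 1.
π_1 = 0.3·π_1 + 0.2·π_2 + 0.2·π_3 + 0.3·π_4
π_2 = 0.25·π_1 + 0.2·π_2 + 0.3·π_3 + 0.3·π_4
π_3 = 0.3·π_1 + 0.35·π_2 + 0.25·π_3 + 0.2·π_4
Solving with the normalization constraint gives π = (0.2461, 0.2615, 0.2777, 0.2147).
So the stationary probability of Active is 0.2461.

0.2461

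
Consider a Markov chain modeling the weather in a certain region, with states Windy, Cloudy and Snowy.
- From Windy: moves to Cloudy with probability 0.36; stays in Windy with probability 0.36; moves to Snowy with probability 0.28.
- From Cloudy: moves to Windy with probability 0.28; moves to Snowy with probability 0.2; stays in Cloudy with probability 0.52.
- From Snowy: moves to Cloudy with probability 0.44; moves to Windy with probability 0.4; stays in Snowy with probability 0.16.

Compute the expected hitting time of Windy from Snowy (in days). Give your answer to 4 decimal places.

Let t(s) be the expected number of days to first reach Windy from state s, with t(Windy) = 0. Conditioning on the first day:
t(Cloudy) = 1 + 0.52·t(Cloudy) + 0.2·t(Snowy)
t(Snowy) = 1 + 0.44·t(Cloudy) + 0.16·t(Snowy)
Solving: t(Cloudy) = 3.2995, t(Snowy) = 2.9188.
Expected days from Snowy to Windy: 2.9188.

2.9188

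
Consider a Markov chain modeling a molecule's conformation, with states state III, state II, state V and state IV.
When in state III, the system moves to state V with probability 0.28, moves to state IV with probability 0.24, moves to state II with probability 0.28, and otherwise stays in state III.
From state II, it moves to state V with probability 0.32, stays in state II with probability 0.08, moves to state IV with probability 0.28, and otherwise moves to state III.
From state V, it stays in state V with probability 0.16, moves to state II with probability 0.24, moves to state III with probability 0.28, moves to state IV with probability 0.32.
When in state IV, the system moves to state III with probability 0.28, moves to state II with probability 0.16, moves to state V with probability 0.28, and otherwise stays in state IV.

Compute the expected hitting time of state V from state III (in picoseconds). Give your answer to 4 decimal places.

Let t(s) be the expected number of picoseconds to first reach state V from state s, with t(state V) = 0. Conditioning on the first picosecond:
t(state III) = 1 + 0.2·t(state III) + 0.28·t(state II) + 0.24·t(state IV)
t(state II) = 1 + 0.32·t(state III) + 0.08·t(state II) + 0.28·t(state IV)
t(state IV) = 1 + 0.28·t(state III) + 0.16·t(state II) + 0.28·t(state IV)
Solving: t(state III) = 3.4686, t(state II) = 3.3535, t(state IV) = 3.4830.
Expected picoseconds from state III to state V: 3.4686.

3.4686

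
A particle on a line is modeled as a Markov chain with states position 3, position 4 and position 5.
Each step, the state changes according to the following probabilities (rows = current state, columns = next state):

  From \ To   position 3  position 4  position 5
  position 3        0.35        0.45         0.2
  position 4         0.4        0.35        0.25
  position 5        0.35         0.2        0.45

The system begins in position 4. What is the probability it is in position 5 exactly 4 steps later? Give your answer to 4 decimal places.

0.2891

Propagate the distribution vector 4 steps from position 4.
After 0 steps: (0.0000, 1.0000, 0.0000)
After 1 step: (0.4000, 0.3500, 0.2500)
After 2 steps: (0.3675, 0.3525, 0.2800)
After 3 steps: (0.3676, 0.3448, 0.2876)
After 4 steps: (0.3672, 0.3436, 0.2891)
P(in position 5 after 4 steps) = 0.2891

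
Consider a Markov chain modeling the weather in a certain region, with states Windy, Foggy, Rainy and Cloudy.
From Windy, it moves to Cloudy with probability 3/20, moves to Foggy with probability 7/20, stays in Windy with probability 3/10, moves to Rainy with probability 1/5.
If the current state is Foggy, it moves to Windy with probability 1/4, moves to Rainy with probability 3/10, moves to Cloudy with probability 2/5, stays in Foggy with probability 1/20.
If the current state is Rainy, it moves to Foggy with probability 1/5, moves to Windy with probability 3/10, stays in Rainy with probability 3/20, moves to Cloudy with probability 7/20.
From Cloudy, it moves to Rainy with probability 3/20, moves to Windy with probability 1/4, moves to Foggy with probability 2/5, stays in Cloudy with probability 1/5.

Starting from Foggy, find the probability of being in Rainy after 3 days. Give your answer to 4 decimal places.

0.2104

Propagate the distribution vector 3 days from Foggy.
After 0 days: (0.0000, 1.0000, 0.0000, 0.0000)
After 1 day: (0.2500, 0.0500, 0.3000, 0.4000)
After 2 days: (0.2775, 0.3100, 0.1700, 0.2425)
After 3 days: (0.2724, 0.2436, 0.2104, 0.2736)
P(in Rainy after 3 days) = 0.2104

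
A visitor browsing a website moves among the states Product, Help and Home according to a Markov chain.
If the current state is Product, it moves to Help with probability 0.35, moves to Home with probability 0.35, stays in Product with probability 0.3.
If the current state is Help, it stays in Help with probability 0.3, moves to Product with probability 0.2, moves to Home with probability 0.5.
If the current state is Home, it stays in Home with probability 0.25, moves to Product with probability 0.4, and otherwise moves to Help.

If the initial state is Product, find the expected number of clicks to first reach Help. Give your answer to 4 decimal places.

Let t(s) be the expected number of clicks to first reach Help from state s, with t(Help) = 0. Conditioning on the first click:
t(Product) = 1 + 0.3·t(Product) + 0.35·t(Home)
t(Home) = 1 + 0.4·t(Product) + 0.25·t(Home)
Solving: t(Product) = 2.8571, t(Home) = 2.8571.
Expected clicks from Product to Help: 2.8571.

2.8571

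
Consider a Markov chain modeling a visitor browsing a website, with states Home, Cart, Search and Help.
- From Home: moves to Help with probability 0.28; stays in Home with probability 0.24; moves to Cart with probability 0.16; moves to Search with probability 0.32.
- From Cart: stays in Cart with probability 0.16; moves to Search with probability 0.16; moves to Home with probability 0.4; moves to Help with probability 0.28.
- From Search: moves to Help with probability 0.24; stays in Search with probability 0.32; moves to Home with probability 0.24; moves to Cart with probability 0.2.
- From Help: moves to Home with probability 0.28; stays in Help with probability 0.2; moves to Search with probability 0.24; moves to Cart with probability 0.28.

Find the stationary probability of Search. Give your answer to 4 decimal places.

Let the stationary distribution be π with π = πP and π_1 + π_2 + π_3 + π_4 = 1.
π_1 = 0.24·π_1 + 0.4·π_2 + 0.24·π_3 + 0.28·π_4
π_2 = 0.16·π_1 + 0.16·π_2 + 0.2·π_3 + 0.28·π_4
π_3 = 0.32·π_1 + 0.16·π_2 + 0.32·π_3 + 0.24·π_4
Solving with the normalization constraint gives π = (0.2821, 0.2006, 0.2680, 0.2493).
So the stationary probability of Search is 0.2680.

0.2680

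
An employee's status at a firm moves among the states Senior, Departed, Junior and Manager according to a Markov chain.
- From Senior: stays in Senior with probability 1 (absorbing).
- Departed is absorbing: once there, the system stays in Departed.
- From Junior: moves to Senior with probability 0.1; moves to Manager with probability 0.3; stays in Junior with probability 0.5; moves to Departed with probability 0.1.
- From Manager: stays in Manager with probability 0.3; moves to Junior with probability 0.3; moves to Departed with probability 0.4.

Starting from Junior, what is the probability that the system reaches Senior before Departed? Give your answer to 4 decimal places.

Let h(s) be the probability of absorption at Senior starting from transient state s. Then h(Senior) = 1 and h(Departed) = 0. By first-step analysis:
h(Junior) = 0.1·1 + 0.1·0 + 0.5·h(Junior) + 0.3·h(Manager)
h(Manager) = 0.4·0 + 0.3·h(Junior) + 0.3·h(Manager)
Solving: h(Junior) = 0.2692, h(Manager) = 0.1154.
Starting from Junior, the probability is 0.2692.

0.2692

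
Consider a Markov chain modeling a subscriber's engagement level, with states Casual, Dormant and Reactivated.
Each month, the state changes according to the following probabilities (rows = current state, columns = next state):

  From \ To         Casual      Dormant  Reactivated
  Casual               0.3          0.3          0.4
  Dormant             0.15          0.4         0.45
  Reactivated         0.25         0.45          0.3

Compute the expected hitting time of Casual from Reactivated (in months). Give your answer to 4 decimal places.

Let t(s) be the expected number of months to first reach Casual from state s, with t(Casual) = 0. Conditioning on the first month:
t(Dormant) = 1 + 0.4·t(Dormant) + 0.45·t(Reactivated)
t(Reactivated) = 1 + 0.45·t(Dormant) + 0.3·t(Reactivated)
Solving: t(Dormant) = 5.2874, t(Reactivated) = 4.8276.
Expected months from Reactivated to Casual: 4.8276.

4.8276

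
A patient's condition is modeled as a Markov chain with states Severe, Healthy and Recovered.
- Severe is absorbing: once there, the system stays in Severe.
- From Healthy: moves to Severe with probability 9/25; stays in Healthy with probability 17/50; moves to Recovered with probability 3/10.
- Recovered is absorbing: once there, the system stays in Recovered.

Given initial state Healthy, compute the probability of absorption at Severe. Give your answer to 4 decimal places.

Let h(s) be the probability of absorption at Severe starting from transient state s. Then h(Severe) = 1 and h(Recovered) = 0. By first-step analysis:
h(Healthy) = 0.36·1 + 0.34·h(Healthy) + 0.3·0
Solving: h(Healthy) = 0.5455.
Starting from Healthy, the probability is 0.5455.

0.5455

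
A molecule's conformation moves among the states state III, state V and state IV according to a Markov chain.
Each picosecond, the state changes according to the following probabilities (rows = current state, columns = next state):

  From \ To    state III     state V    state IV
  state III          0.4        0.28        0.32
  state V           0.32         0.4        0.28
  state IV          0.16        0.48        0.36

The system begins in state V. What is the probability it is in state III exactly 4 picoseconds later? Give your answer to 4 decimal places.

0.2927

Propagate the distribution vector 4 picoseconds from state V.
After 0 picoseconds: (0.0000, 1.0000, 0.0000)
After 1 picosecond: (0.3200, 0.4000, 0.2800)
After 2 picoseconds: (0.3008, 0.3840, 0.3152)
After 3 picoseconds: (0.2936, 0.3891, 0.3172)
After 4 picoseconds: (0.2927, 0.3901, 0.3171)
P(in state III after 4 picoseconds) = 0.2927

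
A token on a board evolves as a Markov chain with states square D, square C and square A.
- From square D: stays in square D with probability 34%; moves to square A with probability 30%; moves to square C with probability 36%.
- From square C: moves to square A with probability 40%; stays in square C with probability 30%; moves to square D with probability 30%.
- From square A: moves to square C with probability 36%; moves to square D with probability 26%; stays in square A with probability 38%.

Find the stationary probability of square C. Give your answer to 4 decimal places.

Let the stationary distribution be π with π = πP and π_1 + π_2 + π_3 = 1.
π_1 = 0.34·π_1 + 0.3·π_2 + 0.26·π_3
π_2 = 0.36·π_1 + 0.3·π_2 + 0.36·π_3
Solving with the normalization constraint gives π = (0.2974, 0.3396, 0.3630).
So the stationary probability of square C is 0.3396.

0.3396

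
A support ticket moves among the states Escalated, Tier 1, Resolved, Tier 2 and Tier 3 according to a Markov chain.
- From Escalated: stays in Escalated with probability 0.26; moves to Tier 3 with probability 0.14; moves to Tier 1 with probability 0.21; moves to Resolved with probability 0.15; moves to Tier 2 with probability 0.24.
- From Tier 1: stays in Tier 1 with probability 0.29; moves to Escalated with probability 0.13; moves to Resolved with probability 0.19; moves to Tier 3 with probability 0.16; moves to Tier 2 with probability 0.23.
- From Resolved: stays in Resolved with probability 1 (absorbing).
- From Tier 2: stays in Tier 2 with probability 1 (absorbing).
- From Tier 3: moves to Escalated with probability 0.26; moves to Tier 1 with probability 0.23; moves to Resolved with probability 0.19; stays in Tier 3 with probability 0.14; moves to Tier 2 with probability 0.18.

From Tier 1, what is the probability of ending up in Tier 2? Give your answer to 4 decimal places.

Let h(s) be the probability of absorption at Tier 2 starting from transient state s. Then h(Tier 2) = 1 and h(Resolved) = 0. By first-step analysis:
h(Escalated) = 0.26·h(Escalated) + 0.21·h(Tier 1) + 0.15·0 + 0.24·1 + 0.14·h(Tier 3)
h(Tier 1) = 0.13·h(Escalated) + 0.29·h(Tier 1) + 0.19·0 + 0.23·1 + 0.16·h(Tier 3)
h(Tier 3) = 0.26·h(Escalated) + 0.23·h(Tier 1) + 0.19·0 + 0.18·1 + 0.14·h(Tier 3)
Solving: h(Escalated) = 0.5812, h(Tier 1) = 0.5503, h(Tier 3) = 0.5322.
Starting from Tier 1, the probability is 0.5503.

0.5503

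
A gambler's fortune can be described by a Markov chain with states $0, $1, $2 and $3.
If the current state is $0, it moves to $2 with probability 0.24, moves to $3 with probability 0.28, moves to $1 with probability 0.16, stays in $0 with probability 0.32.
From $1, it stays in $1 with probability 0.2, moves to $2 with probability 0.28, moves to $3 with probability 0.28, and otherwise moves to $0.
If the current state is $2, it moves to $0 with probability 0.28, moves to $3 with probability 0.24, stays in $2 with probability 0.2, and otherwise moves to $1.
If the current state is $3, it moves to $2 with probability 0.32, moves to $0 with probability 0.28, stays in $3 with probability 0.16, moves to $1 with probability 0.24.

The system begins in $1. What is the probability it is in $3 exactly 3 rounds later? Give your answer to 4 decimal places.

Propagate the distribution vector 3 rounds from $1.
After 0 rounds: (0.0000, 1.0000, 0.0000, 0.0000)
After 1 round: (0.2400, 0.2000, 0.2800, 0.2800)
After 2 rounds: (0.2816, 0.2240, 0.2592, 0.2352)
After 3 rounds: (0.2823, 0.2189, 0.2574, 0.2414)
P(in $3 after 3 rounds) = 0.2414

0.2414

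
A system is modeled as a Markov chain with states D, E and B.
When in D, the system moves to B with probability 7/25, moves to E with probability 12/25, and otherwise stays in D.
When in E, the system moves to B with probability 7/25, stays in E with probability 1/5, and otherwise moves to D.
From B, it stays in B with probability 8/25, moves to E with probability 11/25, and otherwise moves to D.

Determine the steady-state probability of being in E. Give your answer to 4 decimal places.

Let the stationary distribution be π with π = πP and π_1 + π_2 + π_3 = 1.
π_1 = 0.24·π_1 + 0.52·π_2 + 0.24·π_3
π_2 = 0.48·π_1 + 0.2·π_2 + 0.44·π_3
Solving with the normalization constraint gives π = (0.3424, 0.3659, 0.2917).
So the stationary probability of E is 0.3659.

0.3659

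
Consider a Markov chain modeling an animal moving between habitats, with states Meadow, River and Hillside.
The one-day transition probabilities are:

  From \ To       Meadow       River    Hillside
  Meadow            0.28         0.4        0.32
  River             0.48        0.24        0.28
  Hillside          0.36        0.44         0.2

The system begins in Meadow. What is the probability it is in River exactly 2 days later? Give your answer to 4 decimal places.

0.3488

Sum over the intermediate state after 1 day:
P = P(Meadow→Meadow)·P(Meadow→River) + P(Meadow→River)·P(River→River) + P(Meadow→Hillside)·P(Hillside→River)
  = 0.28×0.4 + 0.4×0.24 + 0.32×0.44
  = 0.1120 + 0.0960 + 0.1408 = 0.3488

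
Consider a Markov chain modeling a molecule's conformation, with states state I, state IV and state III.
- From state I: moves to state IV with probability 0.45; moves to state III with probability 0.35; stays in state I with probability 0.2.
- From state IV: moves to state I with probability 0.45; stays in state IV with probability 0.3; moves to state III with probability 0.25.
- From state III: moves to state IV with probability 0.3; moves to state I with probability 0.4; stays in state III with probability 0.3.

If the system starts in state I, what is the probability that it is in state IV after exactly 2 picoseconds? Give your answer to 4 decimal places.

0.3300

Sum over the intermediate state after 1 picosecond:
P = P(state I→state I)·P(state I→state IV) + P(state I→state IV)·P(state IV→state IV) + P(state I→state III)·P(state III→state IV)
  = 0.2×0.45 + 0.45×0.3 + 0.35×0.3
  = 0.0900 + 0.1350 + 0.1050 = 0.3300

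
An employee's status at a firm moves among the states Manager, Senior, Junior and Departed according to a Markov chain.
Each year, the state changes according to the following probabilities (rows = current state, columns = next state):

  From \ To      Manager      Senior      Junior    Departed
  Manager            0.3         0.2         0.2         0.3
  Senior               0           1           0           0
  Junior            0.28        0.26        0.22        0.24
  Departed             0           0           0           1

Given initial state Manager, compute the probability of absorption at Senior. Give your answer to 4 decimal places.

Let h(s) be the probability of absorption at Senior starting from transient state s. Then h(Senior) = 1 and h(Departed) = 0. By first-step analysis:
h(Manager) = 0.3·h(Manager) + 0.2·1 + 0.2·h(Junior) + 0.3·0
h(Junior) = 0.28·h(Manager) + 0.26·1 + 0.22·h(Junior) + 0.24·0
Solving: h(Manager) = 0.4245, h(Junior) = 0.4857.
Starting from Manager, the probability is 0.4245.

0.4245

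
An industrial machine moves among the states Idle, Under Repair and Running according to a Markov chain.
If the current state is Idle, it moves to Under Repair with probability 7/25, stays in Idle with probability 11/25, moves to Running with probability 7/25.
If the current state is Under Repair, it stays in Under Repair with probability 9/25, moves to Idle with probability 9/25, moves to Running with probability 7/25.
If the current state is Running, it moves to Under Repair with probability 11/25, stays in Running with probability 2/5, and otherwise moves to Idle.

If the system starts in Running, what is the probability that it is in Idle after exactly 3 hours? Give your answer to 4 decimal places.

0.3178

Propagate the distribution vector 3 hours from Running.
After 0 hours: (0.0000, 0.0000, 1.0000)
After 1 hour: (0.1600, 0.4400, 0.4000)
After 2 hours: (0.2928, 0.3792, 0.3280)
After 3 hours: (0.3178, 0.3628, 0.3194)
P(in Idle after 3 hours) = 0.3178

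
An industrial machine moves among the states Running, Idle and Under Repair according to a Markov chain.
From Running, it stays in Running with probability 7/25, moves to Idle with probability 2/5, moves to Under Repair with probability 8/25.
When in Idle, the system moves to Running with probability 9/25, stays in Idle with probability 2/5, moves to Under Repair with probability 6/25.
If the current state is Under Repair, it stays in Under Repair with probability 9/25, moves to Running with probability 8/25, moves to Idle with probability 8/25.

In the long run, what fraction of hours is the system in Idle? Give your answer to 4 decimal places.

Let the stationary distribution be π with π = πP and π_1 + π_2 + π_3 = 1.
π_1 = 0.28·π_1 + 0.36·π_2 + 0.32·π_3
π_2 = 0.4·π_1 + 0.4·π_2 + 0.32·π_3
Solving with the normalization constraint gives π = (0.3221, 0.3758, 0.3020).
So the stationary probability of Idle is 0.3758.

0.3758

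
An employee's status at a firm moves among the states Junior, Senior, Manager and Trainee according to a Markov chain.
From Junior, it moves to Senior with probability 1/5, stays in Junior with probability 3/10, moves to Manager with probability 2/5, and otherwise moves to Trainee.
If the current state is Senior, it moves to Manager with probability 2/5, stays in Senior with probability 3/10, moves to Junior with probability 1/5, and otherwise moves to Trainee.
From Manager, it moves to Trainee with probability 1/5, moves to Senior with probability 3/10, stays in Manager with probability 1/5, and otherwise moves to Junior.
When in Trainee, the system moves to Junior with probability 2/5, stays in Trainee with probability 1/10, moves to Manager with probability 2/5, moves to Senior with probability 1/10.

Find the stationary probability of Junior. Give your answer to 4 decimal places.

Let the stationary distribution be π with π = πP and π_1 + π_2 + π_3 + π_4 = 1.
π_1 = 0.3·π_1 + 0.2·π_2 + 0.3·π_3 + 0.4·π_4
π_2 = 0.2·π_1 + 0.3·π_2 + 0.3·π_3 + 0.1·π_4
π_3 = 0.4·π_1 + 0.4·π_2 + 0.2·π_3 + 0.4·π_4
Solving with the normalization constraint gives π = (0.2889, 0.2444, 0.3333, 0.1333).
So the stationary probability of Junior is 0.2889.

0.2889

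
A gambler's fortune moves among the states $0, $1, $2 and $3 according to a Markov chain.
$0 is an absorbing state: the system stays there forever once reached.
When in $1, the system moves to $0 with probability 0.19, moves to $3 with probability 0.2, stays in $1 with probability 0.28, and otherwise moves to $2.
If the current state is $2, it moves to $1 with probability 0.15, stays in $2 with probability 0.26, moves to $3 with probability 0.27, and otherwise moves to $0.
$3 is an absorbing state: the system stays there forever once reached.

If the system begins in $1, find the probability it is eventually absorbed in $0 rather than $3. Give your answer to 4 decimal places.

Let h(s) be the probability of absorption at $0 starting from transient state s. Then h($0) = 1 and h($3) = 0. By first-step analysis:
h($1) = 0.19·1 + 0.28·h($1) + 0.33·h($2) + 0.2·0
h($2) = 0.32·1 + 0.15·h($1) + 0.26·h($2) + 0.27·0
Solving: h($1) = 0.5094, h($2) = 0.5357.
Starting from $1, the probability is 0.5094.

0.5094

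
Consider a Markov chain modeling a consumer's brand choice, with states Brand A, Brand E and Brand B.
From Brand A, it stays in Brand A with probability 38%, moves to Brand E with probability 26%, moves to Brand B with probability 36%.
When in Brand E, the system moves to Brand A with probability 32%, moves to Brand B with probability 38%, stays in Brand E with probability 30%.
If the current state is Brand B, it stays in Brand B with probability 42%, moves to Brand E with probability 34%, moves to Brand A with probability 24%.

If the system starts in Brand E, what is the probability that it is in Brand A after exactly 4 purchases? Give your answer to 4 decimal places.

0.3073

Propagate the distribution vector 4 purchases from Brand E.
After 0 purchases: (0.0000, 1.0000, 0.0000)
After 1 purchase: (0.3200, 0.3000, 0.3800)
After 2 purchases: (0.3088, 0.3024, 0.3888)
After 3 purchases: (0.3074, 0.3032, 0.3894)
After 4 purchases: (0.3073, 0.3033, 0.3894)
P(in Brand A after 4 purchases) = 0.3073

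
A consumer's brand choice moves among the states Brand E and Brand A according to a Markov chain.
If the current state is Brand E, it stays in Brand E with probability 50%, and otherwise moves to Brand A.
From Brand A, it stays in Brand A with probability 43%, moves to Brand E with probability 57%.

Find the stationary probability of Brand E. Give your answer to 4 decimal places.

0.5327

Let the stationary distribution be π with π = πP and π_1 + π_2 = 1.
π_1 = 0.5·π_1 + 0.57·π_2
Solving with the normalization constraint gives π = (0.5327, 0.4673).
So the stationary probability of Brand E is 0.5327.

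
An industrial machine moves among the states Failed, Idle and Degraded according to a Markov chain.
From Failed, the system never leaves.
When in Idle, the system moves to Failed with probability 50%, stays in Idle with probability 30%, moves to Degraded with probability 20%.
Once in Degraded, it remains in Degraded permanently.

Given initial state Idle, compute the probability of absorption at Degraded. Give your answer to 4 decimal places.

Let h(s) be the probability of absorption at Degraded starting from transient state s. Then h(Degraded) = 1 and h(Failed) = 0. By first-step analysis:
h(Idle) = 0.5·0 + 0.3·h(Idle) + 0.2·1
Solving: h(Idle) = 0.2857.
Starting from Idle, the probability is 0.2857.

0.2857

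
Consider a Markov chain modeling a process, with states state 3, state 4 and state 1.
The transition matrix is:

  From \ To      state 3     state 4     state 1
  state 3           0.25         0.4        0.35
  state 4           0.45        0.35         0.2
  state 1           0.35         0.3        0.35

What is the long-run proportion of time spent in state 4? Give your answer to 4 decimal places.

Let the stationary distribution be π with π = πP and π_1 + π_2 + π_3 = 1.
π_1 = 0.25·π_1 + 0.45·π_2 + 0.35·π_3
π_2 = 0.4·π_1 + 0.35·π_2 + 0.3·π_3
Solving with the normalization constraint gives π = (0.3502, 0.3527, 0.2971).
So the stationary probability of state 4 is 0.3527.

0.3527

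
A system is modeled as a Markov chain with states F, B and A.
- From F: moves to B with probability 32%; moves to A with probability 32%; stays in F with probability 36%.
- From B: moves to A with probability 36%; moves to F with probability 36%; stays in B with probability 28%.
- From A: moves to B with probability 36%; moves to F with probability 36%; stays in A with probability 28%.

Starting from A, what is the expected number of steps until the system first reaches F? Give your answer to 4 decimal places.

2.7778

Let t(s) be the expected number of steps to first reach F from state s, with t(F) = 0. Conditioning on the first step:
t(B) = 1 + 0.28·t(B) + 0.36·t(A)
t(A) = 1 + 0.36·t(B) + 0.28·t(A)
Solving: t(B) = 2.7778, t(A) = 2.7778.
Expected steps from A to F: 2.7778.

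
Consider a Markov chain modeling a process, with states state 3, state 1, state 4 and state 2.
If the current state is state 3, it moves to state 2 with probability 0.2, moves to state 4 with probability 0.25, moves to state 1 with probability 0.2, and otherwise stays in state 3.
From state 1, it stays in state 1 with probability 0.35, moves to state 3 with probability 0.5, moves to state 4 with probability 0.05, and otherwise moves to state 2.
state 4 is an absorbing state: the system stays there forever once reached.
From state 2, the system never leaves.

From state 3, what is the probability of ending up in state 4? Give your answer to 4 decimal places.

0.5349

Let h(s) be the probability of absorption at state 4 starting from transient state s. Then h(state 4) = 1 and h(state 2) = 0. By first-step analysis:
h(state 3) = 0.35·h(state 3) + 0.2·h(state 1) + 0.25·1 + 0.2·0
h(state 1) = 0.5·h(state 3) + 0.35·h(state 1) + 0.05·1 + 0.1·0
Solving: h(state 3) = 0.5349, h(state 1) = 0.4884.
Starting from state 3, the probability is 0.5349.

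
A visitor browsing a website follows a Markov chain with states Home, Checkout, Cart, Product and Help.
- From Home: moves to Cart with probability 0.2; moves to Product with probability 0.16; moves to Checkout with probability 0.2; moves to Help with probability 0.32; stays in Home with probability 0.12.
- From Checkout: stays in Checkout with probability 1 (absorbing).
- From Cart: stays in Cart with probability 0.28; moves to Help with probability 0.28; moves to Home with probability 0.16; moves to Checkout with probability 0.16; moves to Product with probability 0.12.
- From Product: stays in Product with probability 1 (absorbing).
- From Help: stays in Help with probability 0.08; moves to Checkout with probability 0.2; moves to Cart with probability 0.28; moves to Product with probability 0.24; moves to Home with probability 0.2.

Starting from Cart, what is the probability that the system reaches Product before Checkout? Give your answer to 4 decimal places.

Let h(s) be the probability of absorption at Product starting from transient state s. Then h(Product) = 1 and h(Checkout) = 0. By first-step analysis:
h(Home) = 0.12·h(Home) + 0.2·0 + 0.2·h(Cart) + 0.16·1 + 0.32·h(Help)
h(Cart) = 0.16·h(Home) + 0.16·0 + 0.28·h(Cart) + 0.12·1 + 0.28·h(Help)
h(Help) = 0.2·h(Home) + 0.2·0 + 0.28·h(Cart) + 0.24·1 + 0.08·h(Help)
Solving: h(Home) = 0.4723, h(Cart) = 0.4685, h(Help) = 0.5061.
Starting from Cart, the probability is 0.4685.

0.4685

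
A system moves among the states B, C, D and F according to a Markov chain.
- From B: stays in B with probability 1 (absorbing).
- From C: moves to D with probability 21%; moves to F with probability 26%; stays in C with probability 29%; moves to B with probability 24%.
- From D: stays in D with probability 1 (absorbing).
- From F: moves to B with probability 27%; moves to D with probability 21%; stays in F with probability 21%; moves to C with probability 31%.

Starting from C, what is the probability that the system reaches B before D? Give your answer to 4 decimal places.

Let h(s) be the probability of absorption at B starting from transient state s. Then h(B) = 1 and h(D) = 0. By first-step analysis:
h(C) = 0.24·1 + 0.29·h(C) + 0.21·0 + 0.26·h(F)
h(F) = 0.27·1 + 0.31·h(C) + 0.21·0 + 0.21·h(F)
Solving: h(C) = 0.5409, h(F) = 0.5540.
Starting from C, the probability is 0.5409.

0.5409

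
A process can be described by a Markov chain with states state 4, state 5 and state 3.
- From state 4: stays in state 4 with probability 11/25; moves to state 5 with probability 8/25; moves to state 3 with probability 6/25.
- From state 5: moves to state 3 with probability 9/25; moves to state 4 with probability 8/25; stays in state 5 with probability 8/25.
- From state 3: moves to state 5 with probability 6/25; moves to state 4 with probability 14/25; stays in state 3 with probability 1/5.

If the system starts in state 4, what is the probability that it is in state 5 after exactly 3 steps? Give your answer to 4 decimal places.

Propagate the distribution vector 3 steps from state 4.
After 0 steps: (1.0000, 0.0000, 0.0000)
After 1 step: (0.4400, 0.3200, 0.2400)
After 2 steps: (0.4304, 0.3008, 0.2688)
After 3 steps: (0.4362, 0.2985, 0.2653)
P(in state 5 after 3 steps) = 0.2985

0.2985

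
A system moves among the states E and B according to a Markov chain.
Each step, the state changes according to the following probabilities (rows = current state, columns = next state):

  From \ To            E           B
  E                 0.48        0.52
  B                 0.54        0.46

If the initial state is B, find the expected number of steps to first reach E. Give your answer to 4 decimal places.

Let t(s) be the expected number of steps to first reach E from state s, with t(E) = 0. Conditioning on the first step:
t(B) = 1 + 0.46·t(B)
Solving: t(B) = 1.8519.
Expected steps from B to E: 1.8519.

1.8519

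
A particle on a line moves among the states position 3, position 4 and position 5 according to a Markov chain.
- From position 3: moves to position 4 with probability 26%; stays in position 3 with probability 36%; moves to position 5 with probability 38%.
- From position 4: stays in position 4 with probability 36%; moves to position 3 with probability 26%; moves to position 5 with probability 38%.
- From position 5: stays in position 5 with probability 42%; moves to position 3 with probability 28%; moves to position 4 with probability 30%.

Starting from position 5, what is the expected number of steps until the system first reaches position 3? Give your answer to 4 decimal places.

3.6547

Let t(s) be the expected number of steps to first reach position 3 from state s, with t(position 3) = 0. Conditioning on the first step:
t(position 4) = 1 + 0.36·t(position 4) + 0.38·t(position 5)
t(position 5) = 1 + 0.3·t(position 4) + 0.42·t(position 5)
Solving: t(position 4) = 3.7325, t(position 5) = 3.6547.
Expected steps from position 5 to position 3: 3.6547.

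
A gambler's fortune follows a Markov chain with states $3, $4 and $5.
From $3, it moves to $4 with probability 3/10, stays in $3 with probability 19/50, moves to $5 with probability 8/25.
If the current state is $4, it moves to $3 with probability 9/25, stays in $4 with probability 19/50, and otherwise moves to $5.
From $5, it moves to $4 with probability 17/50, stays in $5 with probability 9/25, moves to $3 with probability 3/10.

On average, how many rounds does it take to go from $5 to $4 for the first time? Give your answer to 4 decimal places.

Let t(s) be the expected number of rounds to first reach $4 from state s, with t($4) = 0. Conditioning on the first round:
t($3) = 1 + 0.38·t($3) + 0.32·t($5)
t($5) = 1 + 0.3·t($3) + 0.36·t($5)
Solving: t($3) = 3.1915, t($5) = 3.0585.
Expected rounds from $5 to $4: 3.0585.

3.0585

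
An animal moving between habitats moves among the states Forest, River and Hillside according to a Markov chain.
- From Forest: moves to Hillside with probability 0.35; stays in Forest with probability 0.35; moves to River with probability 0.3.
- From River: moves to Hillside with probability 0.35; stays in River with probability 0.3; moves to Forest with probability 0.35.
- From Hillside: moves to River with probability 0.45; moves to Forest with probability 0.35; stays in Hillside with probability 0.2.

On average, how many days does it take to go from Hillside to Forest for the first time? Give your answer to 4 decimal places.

2.8571

Let t(s) be the expected number of days to first reach Forest from state s, with t(Forest) = 0. Conditioning on the first day:
t(River) = 1 + 0.3·t(River) + 0.35·t(Hillside)
t(Hillside) = 1 + 0.45·t(River) + 0.2·t(Hillside)
Solving: t(River) = 2.8571, t(Hillside) = 2.8571.
Expected days from Hillside to Forest: 2.8571.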